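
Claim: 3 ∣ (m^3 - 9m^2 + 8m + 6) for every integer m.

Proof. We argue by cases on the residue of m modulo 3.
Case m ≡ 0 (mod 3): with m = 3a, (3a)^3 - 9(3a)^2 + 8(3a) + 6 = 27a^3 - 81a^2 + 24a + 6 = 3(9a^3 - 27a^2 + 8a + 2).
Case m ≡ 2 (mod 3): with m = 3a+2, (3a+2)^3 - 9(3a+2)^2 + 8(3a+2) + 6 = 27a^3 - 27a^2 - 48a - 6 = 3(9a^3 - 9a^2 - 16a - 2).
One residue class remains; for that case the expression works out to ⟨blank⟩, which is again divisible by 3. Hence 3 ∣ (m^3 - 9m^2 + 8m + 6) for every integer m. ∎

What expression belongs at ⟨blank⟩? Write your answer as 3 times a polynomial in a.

Only m ≡ 1 (mod 3) is unaccounted for. Put m = 3a+1:
(3a+1)^3 - 9(3a+1)^2 + 8(3a+1) + 6 expands to 27a^3 - 54a^2 - 21a + 6,
and factoring out 3 leaves 3(9a^3 - 18a^2 - 7a + 2).

3(9a^3 - 18a^2 - 7a + 2)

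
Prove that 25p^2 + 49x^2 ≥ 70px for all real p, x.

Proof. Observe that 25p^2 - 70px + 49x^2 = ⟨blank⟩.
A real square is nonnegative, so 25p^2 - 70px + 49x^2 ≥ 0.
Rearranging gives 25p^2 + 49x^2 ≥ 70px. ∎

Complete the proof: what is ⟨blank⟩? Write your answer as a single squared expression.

(5p - 7x)^2

The leading and trailing coefficients are 5^2 and 7^2, and 70 = 2·5·7, so the trinomial is (5p - 7x)^2.
Hence 25p^2 - 70px + 49x^2 ≥ 0.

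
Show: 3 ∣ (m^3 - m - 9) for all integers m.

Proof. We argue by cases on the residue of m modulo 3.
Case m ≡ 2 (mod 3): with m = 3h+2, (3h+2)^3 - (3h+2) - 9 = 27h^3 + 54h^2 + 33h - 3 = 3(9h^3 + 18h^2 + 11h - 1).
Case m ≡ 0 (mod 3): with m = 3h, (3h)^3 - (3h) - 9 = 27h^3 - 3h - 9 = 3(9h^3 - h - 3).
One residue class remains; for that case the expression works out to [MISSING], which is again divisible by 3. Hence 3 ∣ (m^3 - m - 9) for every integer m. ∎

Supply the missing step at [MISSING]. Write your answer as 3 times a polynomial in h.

The residues treated are {2, 0}, so the missing case is m ≡ 1 (mod 3); write m = 3h+1.
Then (3h+1)^3 - (3h+1) - 9 = 27h^3 + 27h^2 + 6h - 9 = 3(9h^3 + 9h^2 + 2h - 3).

3(9h^3 + 9h^2 + 2h - 3)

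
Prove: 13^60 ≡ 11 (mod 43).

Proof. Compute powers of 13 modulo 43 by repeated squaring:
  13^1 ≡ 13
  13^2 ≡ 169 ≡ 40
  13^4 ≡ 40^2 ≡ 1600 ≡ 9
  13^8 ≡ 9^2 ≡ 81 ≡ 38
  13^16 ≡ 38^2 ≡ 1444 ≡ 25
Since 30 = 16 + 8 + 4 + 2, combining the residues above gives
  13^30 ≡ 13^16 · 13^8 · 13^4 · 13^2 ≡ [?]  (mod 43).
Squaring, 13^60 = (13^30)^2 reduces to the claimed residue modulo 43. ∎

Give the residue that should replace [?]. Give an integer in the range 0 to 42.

Multiply the listed residues: 25 · 38 · 9 · 40 = 950 → 8550 → 342000.
Reducing modulo 43: 342000 = 7953·43 + 21, so 13^30 ≡ 21.

21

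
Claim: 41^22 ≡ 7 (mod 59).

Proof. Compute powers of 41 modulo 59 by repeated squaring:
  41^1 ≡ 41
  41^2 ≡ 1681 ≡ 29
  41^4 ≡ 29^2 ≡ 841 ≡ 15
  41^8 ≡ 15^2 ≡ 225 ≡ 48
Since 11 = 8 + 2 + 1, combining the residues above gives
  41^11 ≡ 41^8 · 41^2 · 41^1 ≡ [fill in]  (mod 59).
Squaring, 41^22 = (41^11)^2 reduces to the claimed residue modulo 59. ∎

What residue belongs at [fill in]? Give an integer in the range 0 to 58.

19

Multiply the listed residues: 48 · 29 · 41 = 1392 → 57072.
Reducing modulo 59: 57072 = 967·59 + 19, so 41^11 ≡ 19.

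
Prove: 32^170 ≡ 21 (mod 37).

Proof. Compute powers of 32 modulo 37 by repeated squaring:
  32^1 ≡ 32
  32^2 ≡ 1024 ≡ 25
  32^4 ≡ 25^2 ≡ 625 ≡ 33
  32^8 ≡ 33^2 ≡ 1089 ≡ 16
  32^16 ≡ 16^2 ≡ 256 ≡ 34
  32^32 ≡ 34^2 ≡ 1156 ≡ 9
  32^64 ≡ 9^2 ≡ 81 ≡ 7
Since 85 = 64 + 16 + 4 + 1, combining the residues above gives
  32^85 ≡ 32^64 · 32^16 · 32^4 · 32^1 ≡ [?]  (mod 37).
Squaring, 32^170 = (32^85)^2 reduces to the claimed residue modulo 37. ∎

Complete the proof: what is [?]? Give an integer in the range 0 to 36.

Multiply the listed residues: 7 · 34 · 33 · 32 = 238 → 7854 → 251328.
Reducing modulo 37: 251328 = 6792·37 + 24, so 32^85 ≡ 24.

24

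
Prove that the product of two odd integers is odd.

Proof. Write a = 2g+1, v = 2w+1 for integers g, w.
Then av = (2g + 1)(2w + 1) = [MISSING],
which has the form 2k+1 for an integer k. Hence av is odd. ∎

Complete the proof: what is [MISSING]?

2(2gw + g + w) + 1

Expanding: (2g + 1)(2w + 1) = 4gw + 2g + 2w + 1.
Every term except the constant is even, so this is 2(2gw + g + w) + 1,
and 2gw + g + w ∈ ℤ gives the required form.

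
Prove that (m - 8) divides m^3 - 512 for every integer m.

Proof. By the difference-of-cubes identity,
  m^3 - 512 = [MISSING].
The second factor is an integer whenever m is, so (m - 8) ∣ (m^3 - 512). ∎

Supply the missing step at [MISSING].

(m - 8)(m^2 + 8m + 64)

Polynomial division of m^3 - 512 by m - 8 leaves remainder 0 and quotient m^2 + 8m + 64.
Hence m^3 - 512 = (m - 8)(m^2 + 8m + 64).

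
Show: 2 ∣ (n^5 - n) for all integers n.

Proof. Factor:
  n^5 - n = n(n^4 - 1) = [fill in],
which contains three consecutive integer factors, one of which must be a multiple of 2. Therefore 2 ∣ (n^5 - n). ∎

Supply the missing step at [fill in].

n^4 - 1 = (n^2 - 1)(n^2 + 1), and n^2 - 1 = (n-1)(n+1).
So n(n^4 - 1) = (n - 1)n(n + 1)(n^2 + 1).

(n - 1)n(n + 1)(n^2 + 1)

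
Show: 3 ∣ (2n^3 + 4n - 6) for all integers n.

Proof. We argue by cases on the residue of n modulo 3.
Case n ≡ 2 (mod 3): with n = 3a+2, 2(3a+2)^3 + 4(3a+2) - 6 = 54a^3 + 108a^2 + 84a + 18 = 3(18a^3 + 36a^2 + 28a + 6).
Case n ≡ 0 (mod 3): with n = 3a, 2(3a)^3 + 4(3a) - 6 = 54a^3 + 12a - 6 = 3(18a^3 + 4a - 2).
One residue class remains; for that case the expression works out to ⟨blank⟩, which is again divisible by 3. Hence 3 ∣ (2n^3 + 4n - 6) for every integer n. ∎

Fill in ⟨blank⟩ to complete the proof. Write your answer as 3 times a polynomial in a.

The residues treated are {2, 0}, so the missing case is n ≡ 1 (mod 3); write n = 3a+1.
Then 2(3a+1)^3 + 4(3a+1) - 6 = 54a^3 + 54a^2 + 30a = 3(18a^3 + 18a^2 + 10a).

3(18a^3 + 18a^2 + 10a)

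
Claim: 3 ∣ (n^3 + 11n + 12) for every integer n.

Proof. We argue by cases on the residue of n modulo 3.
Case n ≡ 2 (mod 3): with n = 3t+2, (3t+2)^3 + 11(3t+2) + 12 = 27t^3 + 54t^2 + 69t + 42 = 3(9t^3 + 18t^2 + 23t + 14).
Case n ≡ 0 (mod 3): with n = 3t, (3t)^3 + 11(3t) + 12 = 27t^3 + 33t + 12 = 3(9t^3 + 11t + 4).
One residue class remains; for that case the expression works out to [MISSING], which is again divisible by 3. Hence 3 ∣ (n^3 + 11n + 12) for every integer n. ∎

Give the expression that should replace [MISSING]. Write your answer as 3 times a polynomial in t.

3(9t^3 + 9t^2 + 14t + 8)

The residues treated are {2, 0}, so the missing case is n ≡ 1 (mod 3); write n = 3t+1.
Then (3t+1)^3 + 11(3t+1) + 12 = 27t^3 + 27t^2 + 42t + 24 = 3(9t^3 + 9t^2 + 14t + 8).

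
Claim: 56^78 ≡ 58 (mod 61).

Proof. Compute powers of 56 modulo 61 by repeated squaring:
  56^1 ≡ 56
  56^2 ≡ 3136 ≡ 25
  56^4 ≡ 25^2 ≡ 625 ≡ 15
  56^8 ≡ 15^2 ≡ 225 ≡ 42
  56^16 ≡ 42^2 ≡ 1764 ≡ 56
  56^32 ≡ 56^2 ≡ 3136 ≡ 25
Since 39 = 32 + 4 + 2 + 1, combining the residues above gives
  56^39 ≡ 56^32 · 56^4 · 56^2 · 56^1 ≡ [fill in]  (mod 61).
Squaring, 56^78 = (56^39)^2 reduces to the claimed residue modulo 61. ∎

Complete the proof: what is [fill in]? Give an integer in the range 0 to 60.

Multiply the listed residues: 25 · 15 · 25 · 56 = 375 → 9375 → 525000.
Reducing modulo 61: 525000 = 8606·61 + 34, so 56^39 ≡ 34.

34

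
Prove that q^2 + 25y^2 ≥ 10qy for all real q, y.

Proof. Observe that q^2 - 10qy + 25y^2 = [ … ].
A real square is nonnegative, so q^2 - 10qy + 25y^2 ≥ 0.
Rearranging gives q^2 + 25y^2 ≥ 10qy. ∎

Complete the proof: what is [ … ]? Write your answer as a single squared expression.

The leading and trailing coefficients are 1^2 and 5^2, and 10 = 2·1·5, so the trinomial is (q - 5y)^2.
Hence q^2 - 10qy + 25y^2 ≥ 0.

(q - 5y)^2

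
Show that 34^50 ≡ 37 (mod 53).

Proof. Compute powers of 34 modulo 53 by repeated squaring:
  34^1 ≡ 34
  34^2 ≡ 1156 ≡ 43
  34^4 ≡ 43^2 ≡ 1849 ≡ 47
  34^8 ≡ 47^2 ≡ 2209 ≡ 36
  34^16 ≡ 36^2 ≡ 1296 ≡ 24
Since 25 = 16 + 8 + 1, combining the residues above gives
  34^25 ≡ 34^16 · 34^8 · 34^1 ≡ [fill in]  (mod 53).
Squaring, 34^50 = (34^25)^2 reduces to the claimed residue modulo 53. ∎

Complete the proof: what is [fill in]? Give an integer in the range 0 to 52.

34^16 · 34^8 · 34^1 ≡ 24 · 36 · 34 = 29376.
29376 mod 53 = 14, so 34^25 ≡ 14 (mod 53).

14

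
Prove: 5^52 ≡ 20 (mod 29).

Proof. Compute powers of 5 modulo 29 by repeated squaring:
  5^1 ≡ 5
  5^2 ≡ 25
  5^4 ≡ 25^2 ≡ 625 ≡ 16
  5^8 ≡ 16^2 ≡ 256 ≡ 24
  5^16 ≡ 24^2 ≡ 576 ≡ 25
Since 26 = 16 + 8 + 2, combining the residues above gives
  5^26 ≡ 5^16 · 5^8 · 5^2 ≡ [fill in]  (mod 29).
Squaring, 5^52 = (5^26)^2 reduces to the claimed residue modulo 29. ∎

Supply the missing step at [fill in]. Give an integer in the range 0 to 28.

7

Multiply the listed residues: 25 · 24 · 25 = 600 → 15000.
Reducing modulo 29: 15000 = 517·29 + 7, so 5^26 ≡ 7.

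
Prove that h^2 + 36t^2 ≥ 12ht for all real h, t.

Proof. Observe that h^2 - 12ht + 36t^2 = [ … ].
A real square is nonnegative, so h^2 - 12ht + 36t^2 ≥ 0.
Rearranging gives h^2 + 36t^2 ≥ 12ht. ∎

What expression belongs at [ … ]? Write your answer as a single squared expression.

(h - 6t)^2

The leading and trailing coefficients are 1^2 and 6^2, and 12 = 2·1·6, so the trinomial is (h - 6t)^2.
Hence h^2 - 12ht + 36t^2 ≥ 0.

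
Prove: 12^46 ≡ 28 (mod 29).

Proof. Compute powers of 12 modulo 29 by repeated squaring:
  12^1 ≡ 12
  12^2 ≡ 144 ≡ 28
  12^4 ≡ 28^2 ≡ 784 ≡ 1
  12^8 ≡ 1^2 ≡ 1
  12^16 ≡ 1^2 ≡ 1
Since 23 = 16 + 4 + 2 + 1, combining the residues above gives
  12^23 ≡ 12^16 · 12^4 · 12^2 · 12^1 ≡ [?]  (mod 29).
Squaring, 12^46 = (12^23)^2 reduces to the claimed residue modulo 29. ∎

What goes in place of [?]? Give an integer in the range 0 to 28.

12^16 · 12^4 · 12^2 · 12^1 ≡ 1 · 1 · 28 · 12 = 336.
336 mod 29 = 17, so 12^23 ≡ 17 (mod 29).

17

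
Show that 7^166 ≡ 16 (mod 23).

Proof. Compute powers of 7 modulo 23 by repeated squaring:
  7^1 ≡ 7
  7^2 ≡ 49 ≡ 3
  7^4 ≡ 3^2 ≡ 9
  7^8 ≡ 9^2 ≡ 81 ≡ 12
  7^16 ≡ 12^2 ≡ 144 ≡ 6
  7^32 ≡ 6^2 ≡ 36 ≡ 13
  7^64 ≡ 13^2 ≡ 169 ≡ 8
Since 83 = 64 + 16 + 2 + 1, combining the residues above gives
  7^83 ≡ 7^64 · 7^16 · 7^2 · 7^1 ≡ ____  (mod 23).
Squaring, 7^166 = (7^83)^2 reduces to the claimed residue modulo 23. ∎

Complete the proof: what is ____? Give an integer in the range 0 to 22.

19

7^64 · 7^16 · 7^2 · 7^1 ≡ 8 · 6 · 3 · 7 = 1008.
1008 mod 23 = 19, so 7^83 ≡ 19 (mod 23).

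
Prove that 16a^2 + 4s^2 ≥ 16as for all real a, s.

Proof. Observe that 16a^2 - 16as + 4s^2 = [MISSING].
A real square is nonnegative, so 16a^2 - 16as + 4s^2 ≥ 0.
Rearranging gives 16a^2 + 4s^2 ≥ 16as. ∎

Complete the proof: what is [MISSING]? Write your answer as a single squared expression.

The leading and trailing coefficients are 4^2 and 2^2, and 16 = 2·4·2, so the trinomial is (4a - 2s)^2.
Hence 16a^2 - 16as + 4s^2 ≥ 0.

(4a - 2s)^2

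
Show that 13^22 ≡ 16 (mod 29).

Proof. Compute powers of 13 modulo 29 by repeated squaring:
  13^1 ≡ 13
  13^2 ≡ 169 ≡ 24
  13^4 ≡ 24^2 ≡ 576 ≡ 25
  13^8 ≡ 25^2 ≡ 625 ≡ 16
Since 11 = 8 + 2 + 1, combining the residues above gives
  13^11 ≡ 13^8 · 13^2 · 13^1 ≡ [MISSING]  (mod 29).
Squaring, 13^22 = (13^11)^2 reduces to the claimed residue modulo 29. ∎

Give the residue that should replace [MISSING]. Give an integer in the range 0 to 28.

13^8 · 13^2 · 13^1 ≡ 16 · 24 · 13 = 4992.
4992 mod 29 = 4, so 13^11 ≡ 4 (mod 29).

4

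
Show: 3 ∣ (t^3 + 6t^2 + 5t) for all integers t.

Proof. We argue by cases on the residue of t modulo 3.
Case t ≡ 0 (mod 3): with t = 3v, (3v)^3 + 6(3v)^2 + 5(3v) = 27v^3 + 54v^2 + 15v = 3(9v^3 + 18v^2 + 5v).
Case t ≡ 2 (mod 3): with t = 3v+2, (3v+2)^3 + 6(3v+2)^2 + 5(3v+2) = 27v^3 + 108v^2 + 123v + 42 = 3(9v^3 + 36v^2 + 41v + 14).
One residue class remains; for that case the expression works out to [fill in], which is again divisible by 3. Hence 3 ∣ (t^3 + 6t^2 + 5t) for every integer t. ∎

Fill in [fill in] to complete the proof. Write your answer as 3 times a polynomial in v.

Only t ≡ 1 (mod 3) is unaccounted for. Put t = 3v+1:
(3v+1)^3 + 6(3v+1)^2 + 5(3v+1) expands to 27v^3 + 81v^2 + 60v + 12,
and factoring out 3 leaves 3(9v^3 + 27v^2 + 20v + 4).

3(9v^3 + 27v^2 + 20v + 4)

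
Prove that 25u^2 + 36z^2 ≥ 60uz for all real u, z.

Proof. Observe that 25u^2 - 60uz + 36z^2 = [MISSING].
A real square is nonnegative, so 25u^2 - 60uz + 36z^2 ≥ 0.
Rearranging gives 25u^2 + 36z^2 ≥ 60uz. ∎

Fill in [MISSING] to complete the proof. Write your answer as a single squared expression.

The leading and trailing coefficients are 5^2 and 6^2, and 60 = 2·5·6, so the trinomial is (5u - 6z)^2.
Hence 25u^2 - 60uz + 36z^2 ≥ 0.

(5u - 6z)^2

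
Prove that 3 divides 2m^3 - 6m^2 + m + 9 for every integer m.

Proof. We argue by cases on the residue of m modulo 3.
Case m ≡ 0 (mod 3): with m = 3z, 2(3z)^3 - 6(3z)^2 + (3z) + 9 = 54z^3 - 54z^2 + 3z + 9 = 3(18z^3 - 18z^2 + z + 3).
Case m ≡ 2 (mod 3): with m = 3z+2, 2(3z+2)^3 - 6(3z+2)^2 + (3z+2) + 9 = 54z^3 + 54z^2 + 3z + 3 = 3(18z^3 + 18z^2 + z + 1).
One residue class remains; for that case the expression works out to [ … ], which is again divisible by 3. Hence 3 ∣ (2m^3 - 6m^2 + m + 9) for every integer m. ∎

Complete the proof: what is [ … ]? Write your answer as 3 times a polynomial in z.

The residues treated are {0, 2}, so the missing case is m ≡ 1 (mod 3); write m = 3z+1.
Then 2(3z+1)^3 - 6(3z+1)^2 + (3z+1) + 9 = 54z^3 - 15z + 6 = 3(18z^3 - 5z + 2).

3(18z^3 - 5z + 2)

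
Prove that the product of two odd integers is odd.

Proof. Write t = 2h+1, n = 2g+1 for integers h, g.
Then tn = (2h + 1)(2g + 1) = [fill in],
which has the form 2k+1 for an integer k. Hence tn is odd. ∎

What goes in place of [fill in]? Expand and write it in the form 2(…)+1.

(2h + 1)(2g + 1) = 4gh + 2g + 2h + 1
= 2(2gh + g + h) + 1.
Since 2gh + g + h is an integer, the product is of the form 2k+1 for an integer k.

2(2gh + g + h) + 1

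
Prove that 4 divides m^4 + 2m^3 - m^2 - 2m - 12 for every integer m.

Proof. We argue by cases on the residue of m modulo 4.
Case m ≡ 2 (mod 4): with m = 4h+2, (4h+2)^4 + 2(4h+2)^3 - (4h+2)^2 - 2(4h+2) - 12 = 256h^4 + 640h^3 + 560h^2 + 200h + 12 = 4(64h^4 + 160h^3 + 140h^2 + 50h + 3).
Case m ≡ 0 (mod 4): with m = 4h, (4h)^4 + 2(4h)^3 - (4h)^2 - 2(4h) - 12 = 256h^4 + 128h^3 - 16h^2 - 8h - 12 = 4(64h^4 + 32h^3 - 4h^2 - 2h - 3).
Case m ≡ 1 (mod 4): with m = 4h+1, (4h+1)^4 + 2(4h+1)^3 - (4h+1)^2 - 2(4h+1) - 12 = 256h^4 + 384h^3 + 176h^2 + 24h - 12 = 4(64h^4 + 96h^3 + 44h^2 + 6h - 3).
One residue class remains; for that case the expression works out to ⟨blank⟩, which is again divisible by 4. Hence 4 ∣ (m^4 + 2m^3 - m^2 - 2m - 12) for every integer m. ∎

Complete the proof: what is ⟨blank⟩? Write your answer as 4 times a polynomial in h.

4(64h^4 + 224h^3 + 284h^2 + 154h + 27)

Only m ≡ 3 (mod 4) is unaccounted for. Put m = 4h+3:
(4h+3)^4 + 2(4h+3)^3 - (4h+3)^2 - 2(4h+3) - 12 expands to 256h^4 + 896h^3 + 1136h^2 + 616h + 108,
and factoring out 4 leaves 4(64h^4 + 224h^3 + 284h^2 + 154h + 27).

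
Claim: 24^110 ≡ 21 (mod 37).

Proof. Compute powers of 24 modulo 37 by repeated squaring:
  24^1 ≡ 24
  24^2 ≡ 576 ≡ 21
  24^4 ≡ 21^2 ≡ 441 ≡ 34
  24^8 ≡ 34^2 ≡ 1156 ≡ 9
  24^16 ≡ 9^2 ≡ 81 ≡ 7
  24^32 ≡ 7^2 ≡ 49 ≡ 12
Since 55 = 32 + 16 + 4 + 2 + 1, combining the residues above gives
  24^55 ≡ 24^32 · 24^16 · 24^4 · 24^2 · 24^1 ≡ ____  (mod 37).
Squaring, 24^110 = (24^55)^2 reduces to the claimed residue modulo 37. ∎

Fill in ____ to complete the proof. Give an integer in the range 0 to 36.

24^32 · 24^16 · 24^4 · 24^2 · 24^1 ≡ 12 · 7 · 34 · 21 · 24 = 1439424.
1439424 mod 37 = 13, so 24^55 ≡ 13 (mod 37).

13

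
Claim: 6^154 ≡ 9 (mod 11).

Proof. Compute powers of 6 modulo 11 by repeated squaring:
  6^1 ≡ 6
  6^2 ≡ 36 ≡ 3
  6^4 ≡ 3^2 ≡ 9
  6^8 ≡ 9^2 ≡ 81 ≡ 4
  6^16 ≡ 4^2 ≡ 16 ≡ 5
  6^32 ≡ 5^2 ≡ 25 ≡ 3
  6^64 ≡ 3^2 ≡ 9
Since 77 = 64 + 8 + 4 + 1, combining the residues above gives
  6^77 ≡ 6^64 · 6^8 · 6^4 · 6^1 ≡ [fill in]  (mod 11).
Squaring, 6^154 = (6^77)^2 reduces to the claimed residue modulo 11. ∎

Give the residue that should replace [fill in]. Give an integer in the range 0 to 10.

6^64 · 6^8 · 6^4 · 6^1 ≡ 9 · 4 · 9 · 6 = 1944.
1944 mod 11 = 8, so 6^77 ≡ 8 (mod 11).

8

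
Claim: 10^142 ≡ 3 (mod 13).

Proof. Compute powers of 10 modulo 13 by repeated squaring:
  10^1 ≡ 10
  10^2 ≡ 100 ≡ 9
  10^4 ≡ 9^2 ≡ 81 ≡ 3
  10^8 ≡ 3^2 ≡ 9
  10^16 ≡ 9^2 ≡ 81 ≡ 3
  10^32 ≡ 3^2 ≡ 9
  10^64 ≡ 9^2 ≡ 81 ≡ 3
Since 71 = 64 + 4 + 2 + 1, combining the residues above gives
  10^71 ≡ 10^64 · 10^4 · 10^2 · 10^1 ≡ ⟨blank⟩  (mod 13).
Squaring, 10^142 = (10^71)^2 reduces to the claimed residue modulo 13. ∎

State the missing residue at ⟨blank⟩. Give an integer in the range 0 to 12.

4

10^64 · 10^4 · 10^2 · 10^1 ≡ 3 · 3 · 9 · 10 = 810.
810 mod 13 = 4, so 10^71 ≡ 4 (mod 13).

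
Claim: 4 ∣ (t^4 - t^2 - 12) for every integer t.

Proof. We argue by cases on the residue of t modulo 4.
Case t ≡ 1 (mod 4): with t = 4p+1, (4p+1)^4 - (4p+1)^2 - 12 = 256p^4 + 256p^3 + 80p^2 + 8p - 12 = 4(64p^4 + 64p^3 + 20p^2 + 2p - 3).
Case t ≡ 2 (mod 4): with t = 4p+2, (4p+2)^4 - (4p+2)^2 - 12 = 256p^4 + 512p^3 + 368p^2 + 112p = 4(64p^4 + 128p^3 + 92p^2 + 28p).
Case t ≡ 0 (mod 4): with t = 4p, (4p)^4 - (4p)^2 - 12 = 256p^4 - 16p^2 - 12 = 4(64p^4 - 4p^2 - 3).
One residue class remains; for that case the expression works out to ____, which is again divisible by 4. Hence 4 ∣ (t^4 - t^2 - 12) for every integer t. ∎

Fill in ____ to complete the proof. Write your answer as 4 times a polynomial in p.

4(64p^4 + 192p^3 + 212p^2 + 102p + 15)

Only t ≡ 3 (mod 4) is unaccounted for. Put t = 4p+3:
(4p+3)^4 - (4p+3)^2 - 12 expands to 256p^4 + 768p^3 + 848p^2 + 408p + 60,
and factoring out 4 leaves 4(64p^4 + 192p^3 + 212p^2 + 102p + 15).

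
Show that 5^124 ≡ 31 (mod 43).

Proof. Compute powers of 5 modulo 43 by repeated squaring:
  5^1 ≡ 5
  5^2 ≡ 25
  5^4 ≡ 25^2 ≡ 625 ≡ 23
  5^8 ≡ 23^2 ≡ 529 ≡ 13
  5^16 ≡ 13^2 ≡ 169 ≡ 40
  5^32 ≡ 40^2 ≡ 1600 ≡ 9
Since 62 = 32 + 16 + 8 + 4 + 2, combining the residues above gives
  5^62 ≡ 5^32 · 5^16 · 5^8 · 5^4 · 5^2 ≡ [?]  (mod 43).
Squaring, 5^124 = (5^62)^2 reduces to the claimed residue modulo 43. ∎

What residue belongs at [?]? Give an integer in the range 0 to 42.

5^32 · 5^16 · 5^8 · 5^4 · 5^2 ≡ 9 · 40 · 13 · 23 · 25 = 2691000.
2691000 mod 43 = 17, so 5^62 ≡ 17 (mod 43).

17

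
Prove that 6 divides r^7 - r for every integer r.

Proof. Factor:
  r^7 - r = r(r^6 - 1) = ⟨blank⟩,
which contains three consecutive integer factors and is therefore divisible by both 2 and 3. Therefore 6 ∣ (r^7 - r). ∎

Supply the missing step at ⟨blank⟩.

r^6 - 1 = (r^2 - 1)(r^4 + r^2 + 1), and r^2 - 1 = (r-1)(r+1).
So r(r^6 - 1) = (r - 1)r(r + 1)(r^4 + r^2 + 1).

(r - 1)r(r + 1)(r^4 + r^2 + 1)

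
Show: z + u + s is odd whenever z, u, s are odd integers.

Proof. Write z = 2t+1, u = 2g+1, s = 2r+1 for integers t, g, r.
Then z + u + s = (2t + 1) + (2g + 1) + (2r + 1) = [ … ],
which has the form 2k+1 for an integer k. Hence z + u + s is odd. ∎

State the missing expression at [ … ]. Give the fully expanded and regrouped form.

2(g + r + t + 1) + 1

Expanding: (2t + 1) + (2g + 1) + (2r + 1) = 2g + 2r + 2t + 3.
Every term except the constant is even, so this is 2(g + r + t + 1) + 1,
and g + r + t + 1 ∈ ℤ gives the required form.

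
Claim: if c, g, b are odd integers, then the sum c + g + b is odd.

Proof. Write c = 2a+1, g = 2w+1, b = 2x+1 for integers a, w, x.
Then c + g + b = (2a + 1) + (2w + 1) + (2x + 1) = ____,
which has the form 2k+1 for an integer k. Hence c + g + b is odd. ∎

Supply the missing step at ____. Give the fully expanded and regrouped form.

2(a + w + x + 1) + 1

(2a + 1) + (2w + 1) + (2x + 1) = 2a + 2w + 2x + 3
= 2(a + w + x + 1) + 1.
Since a + w + x + 1 is an integer, the sum is of the form 2k+1 for an integer k.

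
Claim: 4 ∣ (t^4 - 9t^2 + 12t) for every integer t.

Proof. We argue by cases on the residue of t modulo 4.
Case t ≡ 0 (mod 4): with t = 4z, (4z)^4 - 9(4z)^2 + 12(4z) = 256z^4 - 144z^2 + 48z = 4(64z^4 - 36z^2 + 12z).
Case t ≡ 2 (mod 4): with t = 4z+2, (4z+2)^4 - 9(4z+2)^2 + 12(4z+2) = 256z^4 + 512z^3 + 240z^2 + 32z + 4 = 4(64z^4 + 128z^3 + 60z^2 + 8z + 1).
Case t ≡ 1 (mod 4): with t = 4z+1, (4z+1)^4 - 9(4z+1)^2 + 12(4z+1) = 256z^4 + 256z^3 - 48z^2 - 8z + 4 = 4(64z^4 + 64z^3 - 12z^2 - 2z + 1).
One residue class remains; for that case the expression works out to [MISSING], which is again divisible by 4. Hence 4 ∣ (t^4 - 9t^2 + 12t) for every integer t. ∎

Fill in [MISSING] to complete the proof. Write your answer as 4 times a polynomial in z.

Only t ≡ 3 (mod 4) is unaccounted for. Put t = 4z+3:
(4z+3)^4 - 9(4z+3)^2 + 12(4z+3) expands to 256z^4 + 768z^3 + 720z^2 + 264z + 36,
and factoring out 4 leaves 4(64z^4 + 192z^3 + 180z^2 + 66z + 9).

4(64z^4 + 192z^3 + 180z^2 + 66z + 9)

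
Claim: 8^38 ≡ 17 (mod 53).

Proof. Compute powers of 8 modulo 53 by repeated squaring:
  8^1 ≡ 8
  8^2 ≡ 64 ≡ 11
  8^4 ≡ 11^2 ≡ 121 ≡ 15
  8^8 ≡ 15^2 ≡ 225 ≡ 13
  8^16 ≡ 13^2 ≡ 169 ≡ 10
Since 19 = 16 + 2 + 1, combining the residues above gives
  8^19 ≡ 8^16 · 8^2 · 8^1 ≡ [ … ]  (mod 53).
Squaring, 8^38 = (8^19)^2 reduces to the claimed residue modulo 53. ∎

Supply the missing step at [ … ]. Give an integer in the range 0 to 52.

8^16 · 8^2 · 8^1 ≡ 10 · 11 · 8 = 880.
880 mod 53 = 32, so 8^19 ≡ 32 (mod 53).

32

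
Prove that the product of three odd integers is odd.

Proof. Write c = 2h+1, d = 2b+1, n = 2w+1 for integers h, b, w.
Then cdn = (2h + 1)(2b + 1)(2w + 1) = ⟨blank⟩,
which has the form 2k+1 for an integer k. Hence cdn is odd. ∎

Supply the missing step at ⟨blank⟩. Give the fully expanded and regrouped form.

(2h + 1)(2b + 1)(2w + 1) = 8bhw + 4bh + 4bw + 2b + 4hw + 2h + 2w + 1
= 2(4bhw + 2bh + 2bw + b + 2hw + h + w) + 1.
Since 4bhw + 2bh + 2bw + b + 2hw + h + w is an integer, the product is of the form 2k+1 for an integer k.

2(4bhw + 2bh + 2bw + b + 2hw + h + w) + 1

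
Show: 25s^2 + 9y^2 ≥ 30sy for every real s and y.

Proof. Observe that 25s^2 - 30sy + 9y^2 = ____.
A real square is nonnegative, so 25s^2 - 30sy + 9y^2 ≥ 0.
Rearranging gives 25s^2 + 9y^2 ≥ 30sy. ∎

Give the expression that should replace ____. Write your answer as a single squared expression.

(5s - 3y)^2

The leading and trailing coefficients are 5^2 and 3^2, and 30 = 2·5·3, so the trinomial is (5s - 3y)^2.
Hence 25s^2 - 30sy + 9y^2 ≥ 0.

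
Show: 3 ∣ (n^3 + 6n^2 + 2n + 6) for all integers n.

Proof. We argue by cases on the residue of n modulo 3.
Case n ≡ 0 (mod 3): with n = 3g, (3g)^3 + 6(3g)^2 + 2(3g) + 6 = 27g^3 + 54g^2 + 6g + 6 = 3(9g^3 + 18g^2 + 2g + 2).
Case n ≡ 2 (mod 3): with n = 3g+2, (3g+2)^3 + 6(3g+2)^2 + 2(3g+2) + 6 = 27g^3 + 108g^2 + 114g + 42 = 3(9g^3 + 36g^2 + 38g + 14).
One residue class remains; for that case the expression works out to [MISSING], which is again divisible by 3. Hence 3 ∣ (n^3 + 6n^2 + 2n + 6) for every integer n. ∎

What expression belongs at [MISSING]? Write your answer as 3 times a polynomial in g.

3(9g^3 + 27g^2 + 17g + 5)

The residues treated are {0, 2}, so the missing case is n ≡ 1 (mod 3); write n = 3g+1.
Then (3g+1)^3 + 6(3g+1)^2 + 2(3g+1) + 6 = 27g^3 + 81g^2 + 51g + 15 = 3(9g^3 + 27g^2 + 17g + 5).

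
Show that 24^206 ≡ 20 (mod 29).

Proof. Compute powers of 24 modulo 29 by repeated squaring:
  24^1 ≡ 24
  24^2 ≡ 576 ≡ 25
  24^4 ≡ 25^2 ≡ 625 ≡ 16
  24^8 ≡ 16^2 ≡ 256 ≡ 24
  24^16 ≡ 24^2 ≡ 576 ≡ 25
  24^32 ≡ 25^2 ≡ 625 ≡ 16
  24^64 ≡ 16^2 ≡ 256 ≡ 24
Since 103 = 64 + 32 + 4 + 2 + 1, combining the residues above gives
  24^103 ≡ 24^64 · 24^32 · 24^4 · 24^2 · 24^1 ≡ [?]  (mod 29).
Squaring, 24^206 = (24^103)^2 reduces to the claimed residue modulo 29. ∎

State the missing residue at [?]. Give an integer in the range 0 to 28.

24^64 · 24^32 · 24^4 · 24^2 · 24^1 ≡ 24 · 16 · 16 · 25 · 24 = 3686400.
3686400 mod 29 = 7, so 24^103 ≡ 7 (mod 29).

7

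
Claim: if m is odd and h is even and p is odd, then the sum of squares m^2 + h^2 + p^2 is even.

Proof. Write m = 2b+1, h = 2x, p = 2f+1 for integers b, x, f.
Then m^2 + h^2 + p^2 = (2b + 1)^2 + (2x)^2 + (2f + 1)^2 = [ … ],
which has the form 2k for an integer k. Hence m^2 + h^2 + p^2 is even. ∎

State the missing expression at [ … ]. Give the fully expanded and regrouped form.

Expanding: (2b + 1)^2 + (2x)^2 + (2f + 1)^2 = 4b^2 + 4b + 4f^2 + 4f + 4x^2 + 2.
Every term is even; pulling out the factor of 2 gives 2(2b^2 + 2b + 2f^2 + 2f + 2x^2 + 1).

2(2b^2 + 2b + 2f^2 + 2f + 2x^2 + 1)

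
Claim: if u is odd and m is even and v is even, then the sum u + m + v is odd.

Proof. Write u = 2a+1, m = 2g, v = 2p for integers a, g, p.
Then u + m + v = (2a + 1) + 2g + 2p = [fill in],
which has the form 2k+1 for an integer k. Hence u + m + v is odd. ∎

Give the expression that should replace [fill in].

2(a + g + p) + 1

(2a + 1) + 2g + 2p = 2a + 2g + 2p + 1
= 2(a + g + p) + 1.
Since a + g + p is an integer, the sum is of the form 2k+1 for an integer k.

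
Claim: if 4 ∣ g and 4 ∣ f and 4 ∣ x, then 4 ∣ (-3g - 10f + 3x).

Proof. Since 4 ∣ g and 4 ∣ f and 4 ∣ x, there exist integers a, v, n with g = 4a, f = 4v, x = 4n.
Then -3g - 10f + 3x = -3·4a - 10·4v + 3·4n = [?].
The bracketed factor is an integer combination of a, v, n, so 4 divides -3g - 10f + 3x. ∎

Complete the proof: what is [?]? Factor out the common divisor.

4(-3a + 3n - 10v)

Pull the common 4 out of every term: -3·4a - 10·4v + 3·4n = 4(-3a + 3n - 10v).
-3a + 3n - 10v is an integer, which exhibits the divisibility.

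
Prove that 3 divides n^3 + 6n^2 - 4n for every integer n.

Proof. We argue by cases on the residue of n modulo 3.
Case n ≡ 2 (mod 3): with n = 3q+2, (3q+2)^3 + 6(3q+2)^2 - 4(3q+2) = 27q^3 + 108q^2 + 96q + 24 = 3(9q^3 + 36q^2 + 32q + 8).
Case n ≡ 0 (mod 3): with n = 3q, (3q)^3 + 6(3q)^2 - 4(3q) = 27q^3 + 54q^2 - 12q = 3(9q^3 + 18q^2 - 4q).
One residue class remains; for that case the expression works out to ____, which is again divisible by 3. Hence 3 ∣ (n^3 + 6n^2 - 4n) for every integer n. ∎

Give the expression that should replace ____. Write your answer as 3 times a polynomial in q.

3(9q^3 + 27q^2 + 11q + 1)

Only n ≡ 1 (mod 3) is unaccounted for. Put n = 3q+1:
(3q+1)^3 + 6(3q+1)^2 - 4(3q+1) expands to 27q^3 + 81q^2 + 33q + 3,
and factoring out 3 leaves 3(9q^3 + 27q^2 + 11q + 1).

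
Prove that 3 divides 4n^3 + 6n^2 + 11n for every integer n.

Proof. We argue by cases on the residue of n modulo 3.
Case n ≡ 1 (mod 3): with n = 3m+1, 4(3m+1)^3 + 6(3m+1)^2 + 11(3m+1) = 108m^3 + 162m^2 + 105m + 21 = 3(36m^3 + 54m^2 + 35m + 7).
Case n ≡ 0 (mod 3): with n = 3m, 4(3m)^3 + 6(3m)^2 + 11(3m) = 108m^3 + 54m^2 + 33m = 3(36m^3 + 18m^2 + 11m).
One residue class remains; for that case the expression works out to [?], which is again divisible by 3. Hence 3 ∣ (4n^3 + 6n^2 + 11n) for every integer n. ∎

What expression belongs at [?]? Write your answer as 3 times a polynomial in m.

The residues treated are {1, 0}, so the missing case is n ≡ 2 (mod 3); write n = 3m+2.
Then 4(3m+2)^3 + 6(3m+2)^2 + 11(3m+2) = 108m^3 + 270m^2 + 249m + 78 = 3(36m^3 + 90m^2 + 83m + 26).

3(36m^3 + 90m^2 + 83m + 26)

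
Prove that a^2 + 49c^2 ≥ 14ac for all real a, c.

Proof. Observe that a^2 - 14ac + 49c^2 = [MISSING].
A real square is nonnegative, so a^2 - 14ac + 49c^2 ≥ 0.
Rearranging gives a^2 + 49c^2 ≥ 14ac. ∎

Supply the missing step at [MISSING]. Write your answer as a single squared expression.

a^2 - 14ac + 49c^2 is a perfect-square trinomial: the outer terms are (a)^2 and (7c)^2, and the cross term is -2·a·7c.
So a^2 - 14ac + 49c^2 = (a - 7c)^2 ≥ 0.

(a - 7c)^2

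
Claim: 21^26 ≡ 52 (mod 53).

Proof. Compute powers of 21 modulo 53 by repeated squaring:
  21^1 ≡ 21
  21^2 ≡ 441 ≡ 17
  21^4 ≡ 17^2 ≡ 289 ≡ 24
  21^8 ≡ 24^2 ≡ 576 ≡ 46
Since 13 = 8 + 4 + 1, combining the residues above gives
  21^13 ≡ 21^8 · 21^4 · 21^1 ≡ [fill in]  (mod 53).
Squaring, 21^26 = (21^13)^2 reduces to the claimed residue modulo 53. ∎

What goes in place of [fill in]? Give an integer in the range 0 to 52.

23

Multiply the listed residues: 46 · 24 · 21 = 1104 → 23184.
Reducing modulo 53: 23184 = 437·53 + 23, so 21^13 ≡ 23.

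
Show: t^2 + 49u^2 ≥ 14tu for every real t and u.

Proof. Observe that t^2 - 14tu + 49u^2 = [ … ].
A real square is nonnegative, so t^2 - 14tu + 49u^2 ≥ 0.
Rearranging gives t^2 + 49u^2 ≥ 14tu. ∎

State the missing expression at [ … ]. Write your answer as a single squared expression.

t^2 - 14tu + 49u^2 is a perfect-square trinomial: the outer terms are (t)^2 and (7u)^2, and the cross term is -2·t·7u.
So t^2 - 14tu + 49u^2 = (t - 7u)^2 ≥ 0.

(t - 7u)^2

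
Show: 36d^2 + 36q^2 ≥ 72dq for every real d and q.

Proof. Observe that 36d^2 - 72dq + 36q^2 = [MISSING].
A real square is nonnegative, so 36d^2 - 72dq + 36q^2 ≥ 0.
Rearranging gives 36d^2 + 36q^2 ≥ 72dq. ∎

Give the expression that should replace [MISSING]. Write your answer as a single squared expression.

(6d - 6q)^2

The leading and trailing coefficients are 6^2 and 6^2, and 72 = 2·6·6, so the trinomial is (6d - 6q)^2.
Hence 36d^2 - 72dq + 36q^2 ≥ 0.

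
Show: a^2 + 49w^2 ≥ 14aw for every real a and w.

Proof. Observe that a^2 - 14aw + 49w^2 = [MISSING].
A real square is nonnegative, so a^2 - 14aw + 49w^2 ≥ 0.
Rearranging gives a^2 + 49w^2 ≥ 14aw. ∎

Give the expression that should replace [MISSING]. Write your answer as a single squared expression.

a^2 - 14aw + 49w^2 is a perfect-square trinomial: the outer terms are (a)^2 and (7w)^2, and the cross term is -2·a·7w.
So a^2 - 14aw + 49w^2 = (a - 7w)^2 ≥ 0.

(a - 7w)^2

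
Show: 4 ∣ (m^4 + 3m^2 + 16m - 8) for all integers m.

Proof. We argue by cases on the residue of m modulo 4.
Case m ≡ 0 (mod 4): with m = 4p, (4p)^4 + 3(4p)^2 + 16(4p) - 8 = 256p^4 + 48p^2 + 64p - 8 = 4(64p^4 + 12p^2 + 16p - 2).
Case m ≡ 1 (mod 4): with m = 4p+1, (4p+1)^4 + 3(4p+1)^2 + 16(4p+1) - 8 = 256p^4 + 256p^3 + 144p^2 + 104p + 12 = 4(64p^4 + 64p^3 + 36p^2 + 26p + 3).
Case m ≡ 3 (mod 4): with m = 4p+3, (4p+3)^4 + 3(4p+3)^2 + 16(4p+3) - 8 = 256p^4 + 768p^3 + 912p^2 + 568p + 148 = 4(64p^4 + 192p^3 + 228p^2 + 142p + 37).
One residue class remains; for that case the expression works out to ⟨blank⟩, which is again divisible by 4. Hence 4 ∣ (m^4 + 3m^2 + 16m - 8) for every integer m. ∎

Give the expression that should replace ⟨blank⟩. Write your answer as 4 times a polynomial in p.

The residues treated are {0, 1, 3}, so the missing case is m ≡ 2 (mod 4); write m = 4p+2.
Then (4p+2)^4 + 3(4p+2)^2 + 16(4p+2) - 8 = 256p^4 + 512p^3 + 432p^2 + 240p + 52 = 4(64p^4 + 128p^3 + 108p^2 + 60p + 13).

4(64p^4 + 128p^3 + 108p^2 + 60p + 13)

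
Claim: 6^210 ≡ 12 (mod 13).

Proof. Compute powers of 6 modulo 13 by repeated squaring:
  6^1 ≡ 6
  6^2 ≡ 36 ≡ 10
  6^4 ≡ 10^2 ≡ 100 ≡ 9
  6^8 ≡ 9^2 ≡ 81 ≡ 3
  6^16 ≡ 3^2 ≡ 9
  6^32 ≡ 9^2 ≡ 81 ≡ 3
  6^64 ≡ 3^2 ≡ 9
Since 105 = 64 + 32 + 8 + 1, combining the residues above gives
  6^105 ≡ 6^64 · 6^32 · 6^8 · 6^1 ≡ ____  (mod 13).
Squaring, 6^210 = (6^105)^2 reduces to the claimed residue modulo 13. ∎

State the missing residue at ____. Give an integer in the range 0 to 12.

5

6^64 · 6^32 · 6^8 · 6^1 ≡ 9 · 3 · 3 · 6 = 486.
486 mod 13 = 5, so 6^105 ≡ 5 (mod 13).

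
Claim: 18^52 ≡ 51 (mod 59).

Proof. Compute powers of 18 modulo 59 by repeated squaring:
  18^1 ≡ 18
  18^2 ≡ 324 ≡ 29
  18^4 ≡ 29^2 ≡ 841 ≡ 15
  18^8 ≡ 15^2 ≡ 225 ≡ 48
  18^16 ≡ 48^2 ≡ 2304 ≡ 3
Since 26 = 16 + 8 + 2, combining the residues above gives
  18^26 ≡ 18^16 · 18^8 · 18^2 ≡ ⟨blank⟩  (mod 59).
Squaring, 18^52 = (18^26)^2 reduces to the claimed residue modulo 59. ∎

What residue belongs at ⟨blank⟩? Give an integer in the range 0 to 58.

Multiply the listed residues: 3 · 48 · 29 = 144 → 4176.
Reducing modulo 59: 4176 = 70·59 + 46, so 18^26 ≡ 46.

46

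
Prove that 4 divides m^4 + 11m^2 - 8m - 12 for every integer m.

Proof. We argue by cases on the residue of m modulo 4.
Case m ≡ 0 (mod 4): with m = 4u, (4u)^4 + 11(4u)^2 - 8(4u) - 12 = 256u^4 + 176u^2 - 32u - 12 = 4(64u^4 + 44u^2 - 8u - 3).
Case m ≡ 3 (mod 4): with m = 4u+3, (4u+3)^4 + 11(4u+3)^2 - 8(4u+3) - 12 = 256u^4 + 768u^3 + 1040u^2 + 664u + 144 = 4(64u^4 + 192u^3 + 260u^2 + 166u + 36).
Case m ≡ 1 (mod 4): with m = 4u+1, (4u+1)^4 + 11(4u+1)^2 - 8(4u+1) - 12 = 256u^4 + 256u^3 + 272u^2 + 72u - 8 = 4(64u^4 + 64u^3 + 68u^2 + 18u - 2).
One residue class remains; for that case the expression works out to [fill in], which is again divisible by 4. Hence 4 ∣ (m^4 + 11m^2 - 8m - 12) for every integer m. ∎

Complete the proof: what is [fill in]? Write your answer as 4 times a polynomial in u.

4(64u^4 + 128u^3 + 140u^2 + 68u + 8)

Only m ≡ 2 (mod 4) is unaccounted for. Put m = 4u+2:
(4u+2)^4 + 11(4u+2)^2 - 8(4u+2) - 12 expands to 256u^4 + 512u^3 + 560u^2 + 272u + 32,
and factoring out 4 leaves 4(64u^4 + 128u^3 + 140u^2 + 68u + 8).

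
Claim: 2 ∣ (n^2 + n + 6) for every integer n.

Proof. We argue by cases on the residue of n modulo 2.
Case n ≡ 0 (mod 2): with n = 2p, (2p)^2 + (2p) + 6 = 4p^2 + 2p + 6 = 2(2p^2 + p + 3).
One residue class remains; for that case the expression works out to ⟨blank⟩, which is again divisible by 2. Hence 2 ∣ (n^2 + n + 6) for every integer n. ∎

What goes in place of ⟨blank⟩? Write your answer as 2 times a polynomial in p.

2(2p^2 + 3p + 4)

Only n ≡ 1 (mod 2) is unaccounted for. Put n = 2p+1:
(2p+1)^2 + (2p+1) + 6 expands to 4p^2 + 6p + 8,
and factoring out 2 leaves 2(2p^2 + 3p + 4).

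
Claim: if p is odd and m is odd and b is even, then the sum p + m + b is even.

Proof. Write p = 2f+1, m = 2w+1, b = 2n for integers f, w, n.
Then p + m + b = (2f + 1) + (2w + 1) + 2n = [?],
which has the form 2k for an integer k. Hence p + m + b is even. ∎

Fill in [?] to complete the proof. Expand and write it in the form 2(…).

2(f + n + w + 1)

(2f + 1) + (2w + 1) + 2n = 2f + 2n + 2w + 2
= 2(f + n + w + 1).
Since f + n + w + 1 is an integer, the sum is of the form 2k for an integer k.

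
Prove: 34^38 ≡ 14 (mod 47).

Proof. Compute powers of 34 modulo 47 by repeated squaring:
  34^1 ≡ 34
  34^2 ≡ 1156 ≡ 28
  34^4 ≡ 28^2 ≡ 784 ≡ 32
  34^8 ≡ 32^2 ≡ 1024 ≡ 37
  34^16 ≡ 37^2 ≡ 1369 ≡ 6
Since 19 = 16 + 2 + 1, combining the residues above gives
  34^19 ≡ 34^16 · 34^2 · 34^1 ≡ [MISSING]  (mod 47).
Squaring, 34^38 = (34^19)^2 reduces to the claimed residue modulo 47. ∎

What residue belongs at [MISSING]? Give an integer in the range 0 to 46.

Multiply the listed residues: 6 · 28 · 34 = 168 → 5712.
Reducing modulo 47: 5712 = 121·47 + 25, so 34^19 ≡ 25.

25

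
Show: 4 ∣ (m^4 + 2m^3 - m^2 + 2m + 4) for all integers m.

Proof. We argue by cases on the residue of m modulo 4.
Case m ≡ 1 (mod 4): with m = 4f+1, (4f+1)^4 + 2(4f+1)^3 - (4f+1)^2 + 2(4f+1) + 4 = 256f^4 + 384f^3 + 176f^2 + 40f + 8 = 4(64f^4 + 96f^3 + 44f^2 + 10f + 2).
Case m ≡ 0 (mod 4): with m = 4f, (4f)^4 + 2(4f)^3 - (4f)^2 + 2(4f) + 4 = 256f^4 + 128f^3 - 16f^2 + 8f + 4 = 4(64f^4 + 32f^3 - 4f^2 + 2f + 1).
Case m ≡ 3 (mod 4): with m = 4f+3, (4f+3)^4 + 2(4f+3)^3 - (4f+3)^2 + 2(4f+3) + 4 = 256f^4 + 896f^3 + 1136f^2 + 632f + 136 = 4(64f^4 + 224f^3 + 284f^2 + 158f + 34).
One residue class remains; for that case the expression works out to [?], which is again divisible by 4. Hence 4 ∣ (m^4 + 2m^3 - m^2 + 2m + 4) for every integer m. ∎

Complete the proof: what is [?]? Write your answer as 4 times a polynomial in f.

The residues treated are {1, 0, 3}, so the missing case is m ≡ 2 (mod 4); write m = 4f+2.
Then (4f+2)^4 + 2(4f+2)^3 - (4f+2)^2 + 2(4f+2) + 4 = 256f^4 + 640f^3 + 560f^2 + 216f + 36 = 4(64f^4 + 160f^3 + 140f^2 + 54f + 9).

4(64f^4 + 160f^3 + 140f^2 + 54f + 9)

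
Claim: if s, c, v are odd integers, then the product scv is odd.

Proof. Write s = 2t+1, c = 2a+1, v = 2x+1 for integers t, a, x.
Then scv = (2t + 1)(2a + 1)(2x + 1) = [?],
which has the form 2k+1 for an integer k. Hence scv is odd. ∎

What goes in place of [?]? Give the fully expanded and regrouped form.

2(4atx + 2at + 2ax + a + 2tx + t + x) + 1

(2t + 1)(2a + 1)(2x + 1) = 8atx + 4at + 4ax + 2a + 4tx + 2t + 2x + 1
= 2(4atx + 2at + 2ax + a + 2tx + t + x) + 1.
Since 4atx + 2at + 2ax + a + 2tx + t + x is an integer, the product is of the form 2k+1 for an integer k.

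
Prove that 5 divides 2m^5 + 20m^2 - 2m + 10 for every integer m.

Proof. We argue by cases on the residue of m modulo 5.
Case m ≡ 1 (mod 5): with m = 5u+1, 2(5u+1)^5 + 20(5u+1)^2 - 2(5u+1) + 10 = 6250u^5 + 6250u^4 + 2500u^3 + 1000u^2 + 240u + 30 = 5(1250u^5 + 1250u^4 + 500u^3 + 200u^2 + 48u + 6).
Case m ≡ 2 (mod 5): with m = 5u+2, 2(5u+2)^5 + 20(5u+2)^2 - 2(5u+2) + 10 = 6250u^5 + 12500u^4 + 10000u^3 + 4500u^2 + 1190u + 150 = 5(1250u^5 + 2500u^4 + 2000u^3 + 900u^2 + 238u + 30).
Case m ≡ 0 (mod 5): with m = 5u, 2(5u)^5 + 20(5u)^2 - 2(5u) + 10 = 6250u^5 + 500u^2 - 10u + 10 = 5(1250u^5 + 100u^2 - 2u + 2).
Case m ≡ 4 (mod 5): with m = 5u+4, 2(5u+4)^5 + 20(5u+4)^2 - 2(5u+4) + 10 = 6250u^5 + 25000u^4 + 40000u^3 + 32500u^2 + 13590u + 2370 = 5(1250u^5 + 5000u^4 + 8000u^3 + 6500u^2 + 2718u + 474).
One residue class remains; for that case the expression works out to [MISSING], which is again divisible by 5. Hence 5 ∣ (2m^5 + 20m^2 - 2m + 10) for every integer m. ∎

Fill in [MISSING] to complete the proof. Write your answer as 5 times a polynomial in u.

5(1250u^5 + 3750u^4 + 4500u^3 + 2800u^2 + 928u + 134)

Only m ≡ 3 (mod 5) is unaccounted for. Put m = 5u+3:
2(5u+3)^5 + 20(5u+3)^2 - 2(5u+3) + 10 expands to 6250u^5 + 18750u^4 + 22500u^3 + 14000u^2 + 4640u + 670,
and factoring out 5 leaves 5(1250u^5 + 3750u^4 + 4500u^3 + 2800u^2 + 928u + 134).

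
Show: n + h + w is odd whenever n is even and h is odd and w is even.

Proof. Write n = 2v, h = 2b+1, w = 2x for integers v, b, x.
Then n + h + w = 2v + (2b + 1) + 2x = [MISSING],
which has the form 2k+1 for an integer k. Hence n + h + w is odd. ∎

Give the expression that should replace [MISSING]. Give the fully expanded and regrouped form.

2(b + v + x) + 1

2v + (2b + 1) + 2x = 2b + 2v + 2x + 1
= 2(b + v + x) + 1.
Since b + v + x is an integer, the sum is of the form 2k+1 for an integer k.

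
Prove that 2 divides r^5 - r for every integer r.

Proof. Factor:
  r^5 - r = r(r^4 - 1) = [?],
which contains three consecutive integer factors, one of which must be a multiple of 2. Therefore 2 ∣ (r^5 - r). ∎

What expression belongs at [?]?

(r - 1)r(r + 1)(r^2 + 1)

r^4 - 1 = (r^2 - 1)(r^2 + 1), and r^2 - 1 = (r-1)(r+1).
So r(r^4 - 1) = (r - 1)r(r + 1)(r^2 + 1).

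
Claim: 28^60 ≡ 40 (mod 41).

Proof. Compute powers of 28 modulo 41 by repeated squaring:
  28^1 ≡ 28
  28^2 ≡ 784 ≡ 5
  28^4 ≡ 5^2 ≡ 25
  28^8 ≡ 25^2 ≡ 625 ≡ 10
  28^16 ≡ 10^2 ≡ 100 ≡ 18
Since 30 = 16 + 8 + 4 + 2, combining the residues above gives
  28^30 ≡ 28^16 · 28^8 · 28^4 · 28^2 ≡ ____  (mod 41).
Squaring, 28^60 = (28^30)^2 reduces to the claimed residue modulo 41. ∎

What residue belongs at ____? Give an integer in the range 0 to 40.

Multiply the listed residues: 18 · 10 · 25 · 5 = 180 → 4500 → 22500.
Reducing modulo 41: 22500 = 548·41 + 32, so 28^30 ≡ 32.

32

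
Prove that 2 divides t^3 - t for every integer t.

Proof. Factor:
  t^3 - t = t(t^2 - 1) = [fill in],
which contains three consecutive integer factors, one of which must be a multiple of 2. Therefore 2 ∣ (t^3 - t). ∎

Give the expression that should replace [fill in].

(t - 1)t(t + 1)

t(t^2 - 1) = t(t - 1)(t + 1) = (t - 1)t(t + 1).
These three factors are consecutive integers, so their product is divisible by 2.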